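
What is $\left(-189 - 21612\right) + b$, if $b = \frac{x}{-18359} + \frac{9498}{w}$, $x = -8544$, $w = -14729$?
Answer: $- \frac{535931876247}{24582701} \approx -21801.0$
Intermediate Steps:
$b = - \frac{4411746}{24582701}$ ($b = - \frac{8544}{-18359} + \frac{9498}{-14729} = \left(-8544\right) \left(- \frac{1}{18359}\right) + 9498 \left(- \frac{1}{14729}\right) = \frac{8544}{18359} - \frac{9498}{14729} = - \frac{4411746}{24582701} \approx -0.17947$)
$\left(-189 - 21612\right) + b = \left(-189 - 21612\right) - \frac{4411746}{24582701} = -21801 - \frac{4411746}{24582701} = - \frac{535931876247}{24582701}$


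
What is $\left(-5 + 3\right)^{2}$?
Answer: $4$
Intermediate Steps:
$\left(-5 + 3\right)^{2} = \left(-2\right)^{2} = 4$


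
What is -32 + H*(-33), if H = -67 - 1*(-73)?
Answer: -230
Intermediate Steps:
H = 6 (H = -67 + 73 = 6)
-32 + H*(-33) = -32 + 6*(-33) = -32 - 198 = -230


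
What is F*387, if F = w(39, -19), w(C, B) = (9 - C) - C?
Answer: -26703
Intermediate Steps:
w(C, B) = 9 - 2*C
F = -69 (F = 9 - 2*39 = 9 - 78 = -69)
F*387 = -69*387 = -26703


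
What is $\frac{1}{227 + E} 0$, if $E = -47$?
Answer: $0$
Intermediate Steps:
$\frac{1}{227 + E} 0 = \frac{1}{227 - 47} \cdot 0 = \frac{1}{180} \cdot 0 = 0$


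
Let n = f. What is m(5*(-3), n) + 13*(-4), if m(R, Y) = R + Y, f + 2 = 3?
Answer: -66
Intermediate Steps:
f = 1 (f = -2 + 3 = 1)
n = 1
m(5*(-3), n) + 13*(-4) = (5*(-3) + 1) + 13*(-4) = (-15 + 1) - 52 = -14 - 52 = -66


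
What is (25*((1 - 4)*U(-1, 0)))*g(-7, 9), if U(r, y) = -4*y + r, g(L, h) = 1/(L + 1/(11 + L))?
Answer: -100/9 ≈ -11.111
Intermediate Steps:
U(r, y) = r - 4*y
(25*((1 - 4)*U(-1, 0)))*g(-7, 9) = (25*((1 - 4)*(-1 - 4*0)))*((11 - 7)/(1 + (-7)² + 11*(-7))) = (25*(-3*(-1 + 0)))*(4/(1 + 49 - 77)) = (25*(-3*(-1)))*(4/(-27)) = (25*3)*(-1/27*4) = 75*(-4/27) = -100/9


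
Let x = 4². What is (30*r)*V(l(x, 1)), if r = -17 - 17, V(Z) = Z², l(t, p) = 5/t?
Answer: -6375/64 ≈ -99.609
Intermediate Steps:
x = 16
r = -34
(30*r)*V(l(x, 1)) = (30*(-34))*(5/16)² = -1020*(5*(1/16))² = -1020*(5/16)² = -1020*25/256 = -6375/64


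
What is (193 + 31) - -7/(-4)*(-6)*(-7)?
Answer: 301/2 ≈ 150.50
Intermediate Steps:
(193 + 31) - -7/(-4)*(-6)*(-7) = 224 - -7*(-1/4)*(-6)*(-7) = 224 - (7/4)*(-6)*(-7) = 224 - (-21)*(-7)/2 = 224 - 1*147/2 = 224 - 147/2 = 301/2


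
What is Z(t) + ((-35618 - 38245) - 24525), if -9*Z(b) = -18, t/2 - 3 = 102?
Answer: -98386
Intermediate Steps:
t = 210 (t = 6 + 2*102 = 6 + 204 = 210)
Z(b) = 2 (Z(b) = -1/9*(-18) = 2)
Z(t) + ((-35618 - 38245) - 24525) = 2 + ((-35618 - 38245) - 24525) = 2 + (-73863 - 24525) = 2 - 98388 = -98386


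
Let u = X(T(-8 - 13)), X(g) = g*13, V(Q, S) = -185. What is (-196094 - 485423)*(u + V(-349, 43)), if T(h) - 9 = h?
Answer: 232397297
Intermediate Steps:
T(h) = 9 + h
X(g) = 13*g
u = -156 (u = 13*(9 + (-8 - 13)) = 13*(9 - 21) = 13*(-12) = -156)
(-196094 - 485423)*(u + V(-349, 43)) = (-196094 - 485423)*(-156 - 185) = -681517*(-341) = 232397297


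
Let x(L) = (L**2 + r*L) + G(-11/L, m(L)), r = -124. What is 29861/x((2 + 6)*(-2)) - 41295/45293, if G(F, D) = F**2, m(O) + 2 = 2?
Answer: 322553332393/25978298373 ≈ 12.416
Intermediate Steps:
m(O) = 0 (m(O) = -2 + 2 = 0)
x(L) = L**2 - 124*L + 121/L**2 (x(L) = (L**2 - 124*L) + (-11/L)**2 = (L**2 - 124*L) + 121/L**2 = L**2 - 124*L + 121/L**2)
29861/x((2 + 6)*(-2)) - 41295/45293 = 29861/(((121 + ((2 + 6)*(-2))**3*(-124 + (2 + 6)*(-2)))/((2 + 6)*(-2))**2)) - 41295/45293 = 29861/(((121 + (8*(-2))**3*(-124 + 8*(-2)))/(8*(-2))**2)) - 41295*1/45293 = 29861/(((121 + (-16)**3*(-124 - 16))/(-16)**2)) - 41295/45293 = 29861/(((121 - 4096*(-140))/256)) - 41295/45293 = 29861/(((121 + 573440)/256)) - 41295/45293 = 29861/(((1/256)*573561)) - 41295/45293 = 29861/(573561/256) - 41295/45293 = 29861*(256/573561) - 41295/45293 = 7644416/573561 - 41295/45293 = 322553332393/25978298373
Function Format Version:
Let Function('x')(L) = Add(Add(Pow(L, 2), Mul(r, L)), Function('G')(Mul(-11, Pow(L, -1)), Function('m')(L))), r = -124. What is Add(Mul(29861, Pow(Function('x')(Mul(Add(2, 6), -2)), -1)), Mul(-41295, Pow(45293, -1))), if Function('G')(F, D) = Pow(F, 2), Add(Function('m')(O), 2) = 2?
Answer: Rational(322553332393, 25978298373) ≈ 12.416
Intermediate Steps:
Function('m')(O) = 0 (Function('m')(O) = Add(-2, 2) = 0)
Function('x')(L) = Add(Pow(L, 2), Mul(-124, L), Mul(121, Pow(L, -2))) (Function('x')(L) = Add(Add(Pow(L, 2), Mul(-124, L)), Pow(Mul(-11, Pow(L, -1)), 2)) = Add(Add(Pow(L, 2), Mul(-124, L)), Mul(121, Pow(L, -2))) = Add(Pow(L, 2), Mul(-124, L), Mul(121, Pow(L, -2))))
Add(Mul(29861, Pow(Function('x')(Mul(Add(2, 6), -2)), -1)), Mul(-41295, Pow(45293, -1))) = Add(Mul(29861, Pow(Mul(Pow(Mul(Add(2, 6), -2), -2), Add(121, Mul(Pow(Mul(Add(2, 6), -2), 3), Add(-124, Mul(Add(2, 6), -2))))), -1)), Mul(-41295, Pow(45293, -1))) = Add(Mul(29861, Pow(Mul(Pow(Mul(8, -2), -2), Add(121, Mul(Pow(Mul(8, -2), 3), Add(-124, Mul(8, -2))))), -1)), Mul(-41295, Rational(1, 45293))) = Add(Mul(29861, Pow(Mul(Pow(-16, -2), Add(121, Mul(Pow(-16, 3), Add(-124, -16)))), -1)), Rational(-41295, 45293)) = Add(Mul(29861, Pow(Mul(Rational(1, 256), Add(121, Mul(-4096, -140))), -1)), Rational(-41295, 45293)) = Add(Mul(29861, Pow(Mul(Rational(1, 256), Add(121, 573440)), -1)), Rational(-41295, 45293)) = Add(Mul(29861, Pow(Mul(Rational(1, 256), 573561), -1)), Rational(-41295, 45293)) = Add(Mul(29861, Pow(Rational(573561, 256), -1)), Rational(-41295, 45293)) = Add(Mul(29861, Rational(256, 573561)), Rational(-41295, 45293)) = Add(Rational(7644416, 573561), Rational(-41295, 45293)) = Rational(322553332393, 25978298373)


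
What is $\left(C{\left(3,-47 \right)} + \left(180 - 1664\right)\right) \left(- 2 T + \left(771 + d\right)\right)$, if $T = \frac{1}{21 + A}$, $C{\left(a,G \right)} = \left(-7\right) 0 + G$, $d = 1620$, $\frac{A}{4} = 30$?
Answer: $- \frac{516144499}{141} \approx -3.6606 \cdot 10^{6}$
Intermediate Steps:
$A = 120$ ($A = 4 \cdot 30 = 120$)
$C{\left(a,G \right)} = G$ ($C{\left(a,G \right)} = 0 + G = G$)
$T = \frac{1}{141}$ ($T = \frac{1}{21 + 120} = \frac{1}{141} \approx 0.0070922$)
$\left(C{\left(3,-47 \right)} + \left(180 - 1664\right)\right) \left(- 2 T + \left(771 + d\right)\right) = \left(-47 + \left(180 - 1664\right)\right) \left(\left(-2\right) \frac{1}{141} + \left(771 + 1620\right)\right) = \left(-47 - 1484\right) \left(- \frac{2}{141} + 2391\right) = \left(-1531\right) \frac{337129}{141} = - \frac{516144499}{141}$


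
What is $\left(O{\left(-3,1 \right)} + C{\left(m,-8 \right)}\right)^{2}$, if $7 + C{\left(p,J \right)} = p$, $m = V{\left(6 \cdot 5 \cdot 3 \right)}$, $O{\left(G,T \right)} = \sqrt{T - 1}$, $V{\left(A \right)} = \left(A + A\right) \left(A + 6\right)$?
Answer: $298356529$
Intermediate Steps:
$V{\left(A \right)} = 2 A \left(6 + A\right)$
$O{\left(G,T \right)} = \sqrt{-1 + T}$
$m = 17280$ ($m = 2 \cdot 6 \cdot 5 \cdot 3 \left(6 + 6 \cdot 5 \cdot 3\right) = 2 \cdot 30 \cdot 3 \left(6 + 30 \cdot 3\right) = 2 \cdot 90 \left(6 + 90\right) = 2 \cdot 90 \cdot 96 = 17280$)
$C{\left(p,J \right)} = -7 + p$
$\left(O{\left(-3,1 \right)} + C{\left(m,-8 \right)}\right)^{2} = \left(\sqrt{-1 + 1} + \left(-7 + 17280\right)\right)^{2} = \left(\sqrt{0} + 17273\right)^{2} = \left(0 + 17273\right)^{2} = 17273^{2} = 298356529$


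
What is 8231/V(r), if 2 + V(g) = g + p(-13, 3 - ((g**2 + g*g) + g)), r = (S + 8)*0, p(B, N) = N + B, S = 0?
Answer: -8231/12 ≈ -685.92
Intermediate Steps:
p(B, N) = B + N
r = 0 (r = (0 + 8)*0 = 8*0 = 0)
V(g) = -12 - 2*g**2 (V(g) = -2 + (g + (-13 + (3 - ((g**2 + g*g) + g)))) = -2 + (g + (-13 + (3 - ((g**2 + g**2) + g)))) = -2 + (g + (-13 + (3 - (2*g**2 + g)))) = -2 + (g + (-13 + (3 - (g + 2*g**2)))) = -2 + (g + (-13 + (3 + (-g - 2*g**2)))) = -2 + (g + (-13 + (3 - g - 2*g**2))) = -2 + (g + (-10 - g - 2*g**2)) = -2 + (-10 - 2*g**2) = -12 - 2*g**2)
8231/V(r) = 8231/(-12 - 2*0**2) = 8231/(-12 - 2*0) = 8231/(-12 + 0) = 8231/(-12) = 8231*(-1/12) = -8231/12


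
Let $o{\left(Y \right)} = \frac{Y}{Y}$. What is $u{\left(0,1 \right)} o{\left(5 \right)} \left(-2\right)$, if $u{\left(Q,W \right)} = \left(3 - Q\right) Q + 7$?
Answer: $-14$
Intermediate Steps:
$u{\left(Q,W \right)} = 7 + Q \left(3 - Q\right)$ ($u{\left(Q,W \right)} = Q \left(3 - Q\right) + 7 = 7 + Q \left(3 - Q\right)$)
$o{\left(Y \right)} = 1$
$u{\left(0,1 \right)} o{\left(5 \right)} \left(-2\right) = \left(7 - 0^{2} + 3 \cdot 0\right) 1 \left(-2\right) = \left(7 - 0 + 0\right) 1 \left(-2\right) = \left(7 + 0 + 0\right) 1 \left(-2\right) = 7 \cdot 1 \left(-2\right) = 7 \left(-2\right) = -14$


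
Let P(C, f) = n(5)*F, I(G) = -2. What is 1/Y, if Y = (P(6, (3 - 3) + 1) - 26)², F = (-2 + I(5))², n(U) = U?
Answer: 1/2916 ≈ 0.00034294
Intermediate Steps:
F = 16 (F = (-2 - 2)² = (-4)² = 16)
P(C, f) = 80 (P(C, f) = 5*16 = 80)
Y = 2916 (Y = (80 - 26)² = 54² = 2916)
1/Y = 1/2916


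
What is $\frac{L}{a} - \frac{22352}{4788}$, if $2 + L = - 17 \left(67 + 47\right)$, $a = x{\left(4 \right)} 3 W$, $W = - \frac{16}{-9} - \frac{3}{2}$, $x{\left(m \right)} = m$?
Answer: $- \frac{702242}{1197} \approx -586.67$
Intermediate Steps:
$W = \frac{5}{18}$ ($W = \left(-16\right) \left(- \frac{1}{9}\right) - \frac{3}{2} = \frac{16}{9} - \frac{3}{2} = \frac{5}{18} \approx 0.27778$)
$a = \frac{10}{3}$ ($a = 4 \cdot 3 \cdot \frac{5}{18} = 12 \cdot \frac{5}{18} = \frac{10}{3} \approx 3.3333$)
$L = -1940$ ($L = -2 - 17 \left(67 + 47\right) = -2 - 1938 = -1940$)
$\frac{L}{a} - \frac{22352}{4788} = - \frac{1940}{\frac{10}{3}} - \frac{22352}{4788} = \left(-1940\right) \frac{3}{10} - \frac{5588}{1197} = -582 - \frac{5588}{1197} = - \frac{702242}{1197}$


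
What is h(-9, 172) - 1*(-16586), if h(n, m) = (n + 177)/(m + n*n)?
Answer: 4196426/253 ≈ 16587.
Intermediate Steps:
h(n, m) = (177 + n)/(m + n**2)
h(-9, 172) - 1*(-16586) = (177 - 9)/(172 + (-9)**2) - 1*(-16586) = 168/(172 + 81) + 16586 = 168/253 + 16586 = 4196426/253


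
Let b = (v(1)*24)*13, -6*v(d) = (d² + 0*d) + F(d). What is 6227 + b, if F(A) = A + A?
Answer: 6071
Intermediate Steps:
F(A) = 2*A
v(d) = -d/3 - d²/6 (v(d) = -((d² + 0*d) + 2*d)/6 = -((d² + 0) + 2*d)/6 = -(d² + 2*d)/6 = -d/3 - d²/6)
b = -156 (b = (((⅙)*1*(-2 - 1*1))*24)*13 = (((⅙)*1*(-2 - 1))*24)*13 = (((⅙)*1*(-3))*24)*13 = -½*24*13 = -12*13 = -156)
6227 + b = 6227 - 156 = 6071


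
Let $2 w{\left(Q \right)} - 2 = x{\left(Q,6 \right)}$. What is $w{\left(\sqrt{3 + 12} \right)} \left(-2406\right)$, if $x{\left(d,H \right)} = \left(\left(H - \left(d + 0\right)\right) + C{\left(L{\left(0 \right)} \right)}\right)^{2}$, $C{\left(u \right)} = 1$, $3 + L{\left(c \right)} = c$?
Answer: $-79398 + 16842 \sqrt{15} \approx -14169.0$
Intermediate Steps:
$L{\left(c \right)} = -3 + c$
$x{\left(d,H \right)} = \left(1 + H - d\right)^{2}$ ($x{\left(d,H \right)} = \left(\left(H - \left(d + 0\right)\right) + 1\right)^{2} = \left(\left(H - d\right) + 1\right)^{2} = \left(1 + H - d\right)^{2}$)
$w{\left(Q \right)} = 1 + \frac{\left(7 - Q\right)^{2}}{2}$ ($w{\left(Q \right)} = 1 + \frac{\left(1 + 6 - Q\right)^{2}}{2} = 1 + \frac{\left(7 - Q\right)^{2}}{2}$)
$w{\left(\sqrt{3 + 12} \right)} \left(-2406\right) = \left(1 + \frac{\left(7 - \sqrt{3 + 12}\right)^{2}}{2}\right) \left(-2406\right) = \left(1 + \frac{\left(7 - \sqrt{15}\right)^{2}}{2}\right) \left(-2406\right) = -2406 - 1203 \left(7 - \sqrt{15}\right)^{2}$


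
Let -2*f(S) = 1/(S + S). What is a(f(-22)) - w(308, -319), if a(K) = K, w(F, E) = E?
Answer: 28073/88 ≈ 319.01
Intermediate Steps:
f(S) = -1/(4*S) (f(S) = -1/(2*(S + S)) = -1/(2*S)/2 = -1/(4*S))
a(f(-22)) - w(308, -319) = -¼/(-22) - 1*(-319) = -¼*(-1/22) + 319 = 1/88 + 319 = 28073/88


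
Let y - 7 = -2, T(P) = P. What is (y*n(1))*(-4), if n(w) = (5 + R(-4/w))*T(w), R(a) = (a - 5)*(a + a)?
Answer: -1540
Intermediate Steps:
R(a) = 2*a*(-5 + a) (R(a) = (-5 + a)*(2*a) = 2*a*(-5 + a))
n(w) = w*(5 - 8*(-5 - 4/w)/w) (n(w) = (5 + 2*(-4/w)*(-5 - 4/w))*w = (5 - 8*(-5 - 4/w)/w)*w = w*(5 - 8*(-5 - 4/w)/w))
y = 5 (y = 7 - 2 = 5)
(y*n(1))*(-4) = (5*(40 + 5*1 + 32/1))*(-4) = (5*(40 + 5 + 32*1))*(-4) = (5*(40 + 5 + 32))*(-4) = (5*77)*(-4) = 385*(-4) = -1540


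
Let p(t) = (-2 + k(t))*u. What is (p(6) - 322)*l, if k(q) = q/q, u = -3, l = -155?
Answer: 49445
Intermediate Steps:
k(q) = 1
p(t) = 3 (p(t) = (-2 + 1)*(-3) = -1*(-3) = 3)
(p(6) - 322)*l = (3 - 322)*(-155) = -319*(-155) = 49445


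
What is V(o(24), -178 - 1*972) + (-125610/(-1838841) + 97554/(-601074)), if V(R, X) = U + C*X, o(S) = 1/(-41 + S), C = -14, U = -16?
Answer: 987622879868549/61404417513 ≈ 16084.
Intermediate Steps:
V(R, X) = -16 - 14*X
V(o(24), -178 - 1*972) + (-125610/(-1838841) + 97554/(-601074)) = (-16 - 14*(-178 - 1*972)) + (-125610/(-1838841) + 97554/(-601074)) = (-16 - 14*(-178 - 972)) + (-125610*(-1/1838841) + 97554*(-1/601074)) = (-16 - 14*(-1150)) + (41870/612947 - 16259/100179) = (-16 + 16100) - 5771410543/61404417513 = 16084 - 5771410543/61404417513 = 987622879868549/61404417513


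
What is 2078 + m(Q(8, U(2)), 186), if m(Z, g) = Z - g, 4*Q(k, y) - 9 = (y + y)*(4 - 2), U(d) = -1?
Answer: 7573/4 ≈ 1893.3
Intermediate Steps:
Q(k, y) = 9/4 + y (Q(k, y) = 9/4 + ((y + y)*(4 - 2))/4 = 9/4 + ((2*y)*2)/4 = 9/4 + (4*y)/4 = 9/4 + y)
2078 + m(Q(8, U(2)), 186) = 2078 + ((9/4 - 1) - 1*186) = 2078 + (5/4 - 186) = 2078 - 739/4 = 7573/4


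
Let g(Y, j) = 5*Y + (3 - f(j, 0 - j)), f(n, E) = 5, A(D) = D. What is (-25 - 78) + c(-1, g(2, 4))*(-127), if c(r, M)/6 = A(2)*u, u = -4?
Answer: 5993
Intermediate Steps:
g(Y, j) = -2 + 5*Y (g(Y, j) = 5*Y + (3 - 1*5) = 5*Y + (3 - 5) = 5*Y - 2 = -2 + 5*Y)
c(r, M) = -48 (c(r, M) = 6*(2*(-4)) = 6*(-8) = -48)
(-25 - 78) + c(-1, g(2, 4))*(-127) = (-25 - 78) - 48*(-127) = -103 + 6096 = 5993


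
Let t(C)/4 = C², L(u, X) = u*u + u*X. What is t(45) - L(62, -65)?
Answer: 8286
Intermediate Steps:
L(u, X) = u² + X*u
t(C) = 4*C²
t(45) - L(62, -65) = 4*45² - 62*(-65 + 62) = 4*2025 - 62*(-3) = 8100 - 1*(-186) = 8100 + 186 = 8286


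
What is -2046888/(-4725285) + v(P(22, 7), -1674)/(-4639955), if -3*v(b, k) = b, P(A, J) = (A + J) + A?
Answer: 633169902659/1461673984145 ≈ 0.43318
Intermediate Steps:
P(A, J) = J + 2*A
v(b, k) = -b/3
-2046888/(-4725285) + v(P(22, 7), -1674)/(-4639955) = -2046888/(-4725285) - (7 + 2*22)/3/(-4639955) = -2046888*(-1/4725285) - (7 + 44)/3*(-1/4639955) = 682296/1575095 - ⅓*51*(-1/4639955) = 682296/1575095 - 17*(-1/4639955) = 682296/1575095 + 17/4639955 = 633169902659/1461673984145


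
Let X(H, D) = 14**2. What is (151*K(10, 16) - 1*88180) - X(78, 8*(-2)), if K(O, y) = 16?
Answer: -85960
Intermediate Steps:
X(H, D) = 196
(151*K(10, 16) - 1*88180) - X(78, 8*(-2)) = (151*16 - 1*88180) - 1*196 = (2416 - 88180) - 196 = -85764 - 196 = -85960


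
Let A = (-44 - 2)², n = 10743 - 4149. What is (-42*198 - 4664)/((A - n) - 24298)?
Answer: 295/654 ≈ 0.45107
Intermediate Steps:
n = 6594
A = 2116 (A = (-46)² = 2116)
(-42*198 - 4664)/((A - n) - 24298) = (-42*198 - 4664)/((2116 - 1*6594) - 24298) = (-8316 - 4664)/((2116 - 6594) - 24298) = -12980/(-4478 - 24298) = -12980/(-28776) = -12980*(-1/28776) = 295/654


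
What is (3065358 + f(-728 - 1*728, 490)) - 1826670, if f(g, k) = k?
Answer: 1239178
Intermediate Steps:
(3065358 + f(-728 - 1*728, 490)) - 1826670 = (3065358 + 490) - 1826670 = 3065848 - 1826670 = 1239178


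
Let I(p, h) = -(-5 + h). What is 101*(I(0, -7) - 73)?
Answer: -6161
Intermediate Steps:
I(p, h) = 5 - h
101*(I(0, -7) - 73) = 101*((5 - 1*(-7)) - 73) = 101*((5 + 7) - 73) = 101*(12 - 73) = 101*(-61) = -6161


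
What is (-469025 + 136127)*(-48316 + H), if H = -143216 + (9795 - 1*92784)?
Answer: 91387491858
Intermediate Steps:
H = -226205 (H = -143216 + (9795 - 92784) = -143216 - 82989 = -226205)
(-469025 + 136127)*(-48316 + H) = (-469025 + 136127)*(-48316 - 226205) = -332898*(-274521) = 91387491858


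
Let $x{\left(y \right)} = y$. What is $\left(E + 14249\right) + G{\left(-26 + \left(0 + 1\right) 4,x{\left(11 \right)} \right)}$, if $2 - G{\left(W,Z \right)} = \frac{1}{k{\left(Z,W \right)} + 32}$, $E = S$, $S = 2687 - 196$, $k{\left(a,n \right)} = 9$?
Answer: $\frac{686421}{41} \approx 16742.0$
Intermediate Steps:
$S = 2491$ ($S = 2687 - 196 = 2491$)
$E = 2491$
$G{\left(W,Z \right)} = \frac{81}{41}$ ($G{\left(W,Z \right)} = 2 - \frac{1}{9 + 32} = 2 - \frac{1}{41} = \frac{81}{41}$)
$\left(E + 14249\right) + G{\left(-26 + \left(0 + 1\right) 4,x{\left(11 \right)} \right)} = \left(2491 + 14249\right) + \frac{81}{41} = 16740 + \frac{81}{41} = \frac{686421}{41}$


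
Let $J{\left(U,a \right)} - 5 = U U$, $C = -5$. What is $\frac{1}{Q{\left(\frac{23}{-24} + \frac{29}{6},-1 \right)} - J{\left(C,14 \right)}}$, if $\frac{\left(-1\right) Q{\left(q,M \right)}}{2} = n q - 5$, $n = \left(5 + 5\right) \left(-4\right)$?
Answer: $\frac{1}{290} \approx 0.0034483$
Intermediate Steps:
$n = -40$ ($n = 10 \left(-4\right) = -40$)
$J{\left(U,a \right)} = 5 + U^{2}$ ($J{\left(U,a \right)} = 5 + U U = 5 + U^{2}$)
$Q{\left(q,M \right)} = 10 + 80 q$ ($Q{\left(q,M \right)} = - 2 \left(- 40 q - 5\right) = - 2 \left(-5 - 40 q\right) = 10 + 80 q$)
$\frac{1}{Q{\left(\frac{23}{-24} + \frac{29}{6},-1 \right)} - J{\left(C,14 \right)}} = \frac{1}{\left(10 + 80 \left(\frac{23}{-24} + \frac{29}{6}\right)\right) - \left(5 + \left(-5\right)^{2}\right)} = \frac{1}{\left(10 + 80 \left(23 \left(- \frac{1}{24}\right) + 29 \cdot \frac{1}{6}\right)\right) - \left(5 + 25\right)} = \frac{1}{\left(10 + 80 \left(- \frac{23}{24} + \frac{29}{6}\right)\right) - 30} = \frac{1}{\left(10 + 80 \cdot \frac{31}{8}\right) - 30} = \frac{1}{\left(10 + 310\right) - 30} = \frac{1}{320 - 30} = \frac{1}{290}$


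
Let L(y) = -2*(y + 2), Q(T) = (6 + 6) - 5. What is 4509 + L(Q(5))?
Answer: 4491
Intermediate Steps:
Q(T) = 7 (Q(T) = 12 - 5 = 7)
L(y) = -4 - 2*y (L(y) = -2*(2 + y) = -4 - 2*y)
4509 + L(Q(5)) = 4509 + (-4 - 2*7) = 4509 + (-4 - 14) = 4509 - 18 = 4491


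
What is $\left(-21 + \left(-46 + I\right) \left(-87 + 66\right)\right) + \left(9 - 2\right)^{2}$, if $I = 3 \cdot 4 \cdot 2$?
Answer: $490$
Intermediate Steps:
$I = 24$ ($I = 12 \cdot 2 = 24$)
$\left(-21 + \left(-46 + I\right) \left(-87 + 66\right)\right) + \left(9 - 2\right)^{2} = \left(-21 + \left(-46 + 24\right) \left(-87 + 66\right)\right) + \left(9 - 2\right)^{2} = \left(-21 - -462\right) + 7^{2} = \left(-21 + 462\right) + 49 = 441 + 49 = 490$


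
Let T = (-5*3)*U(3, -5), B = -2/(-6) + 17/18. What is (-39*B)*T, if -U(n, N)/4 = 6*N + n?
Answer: 80730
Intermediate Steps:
U(n, N) = -24*N - 4*n (U(n, N) = -4*(6*N + n) = -4*(n + 6*N) = -24*N - 4*n)
B = 23/18 (B = -2*(-⅙) + 17*(1/18) = ⅓ + 17/18 = 23/18 ≈ 1.2778)
T = -1620 (T = (-5*3)*(-24*(-5) - 4*3) = -15*(120 - 12) = -15*108 = -1620)
(-39*B)*T = -39*23/18*(-1620) = -299/6*(-1620) = 80730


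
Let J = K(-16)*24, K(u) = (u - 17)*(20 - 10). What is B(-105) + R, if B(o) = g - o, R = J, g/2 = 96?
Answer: -7623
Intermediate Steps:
g = 192 (g = 2*96 = 192)
K(u) = -170 + 10*u (K(u) = (-17 + u)*10 = -170 + 10*u)
J = -7920 (J = (-170 + 10*(-16))*24 = (-170 - 160)*24 = -330*24 = -7920)
R = -7920
B(o) = 192 - o
B(-105) + R = (192 - 1*(-105)) - 7920 = (192 + 105) - 7920 = 297 - 7920 = -7623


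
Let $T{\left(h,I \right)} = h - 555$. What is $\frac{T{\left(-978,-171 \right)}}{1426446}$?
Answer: $- \frac{73}{67926} \approx -0.0010747$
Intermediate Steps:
$T{\left(h,I \right)} = -555 + h$ ($T{\left(h,I \right)} = h - 555 = -555 + h$)
$\frac{T{\left(-978,-171 \right)}}{1426446} = \frac{-555 - 978}{1426446} = \left(-1533\right) \frac{1}{1426446} = - \frac{73}{67926}$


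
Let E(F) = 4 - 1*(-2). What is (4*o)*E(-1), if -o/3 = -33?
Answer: 2376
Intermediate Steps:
E(F) = 6 (E(F) = 4 + 2 = 6)
o = 99 (o = -3*(-33) = 99)
(4*o)*E(-1) = (4*99)*6 = 396*6 = 2376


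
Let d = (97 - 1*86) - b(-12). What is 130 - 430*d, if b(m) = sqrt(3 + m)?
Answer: -4600 + 1290*I ≈ -4600.0 + 1290.0*I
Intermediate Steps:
d = 11 - 3*I (d = (97 - 1*86) - sqrt(3 - 12) = (97 - 86) - sqrt(-9) = 11 - 3*I ≈ 11.0 - 3.0*I)
130 - 430*d = 130 - 430*(11 - 3*I) = 130 + (-4730 + 1290*I) = -4600 + 1290*I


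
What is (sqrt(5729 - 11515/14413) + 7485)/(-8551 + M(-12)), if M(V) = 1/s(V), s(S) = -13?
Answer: -97305/111164 - 13*sqrt(24284599594)/228886676 ≈ -0.88418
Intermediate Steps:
M(V) = -1/13 (M(V) = 1/(-13) = -1/13)
(sqrt(5729 - 11515/14413) + 7485)/(-8551 + M(-12)) = (sqrt(5729 - 11515/14413) + 7485)/(-8551 - 1/13) = (sqrt(5729 - 11515*1/14413) + 7485)/(-111164/13) = (sqrt(5729 - 1645/2059) + 7485)*(-13/111164) = (sqrt(11794366/2059) + 7485)*(-13/111164) = (sqrt(24284599594)/2059 + 7485)*(-13/111164) = (7485 + sqrt(24284599594)/2059)*(-13/111164) = -97305/111164 - 13*sqrt(24284599594)/228886676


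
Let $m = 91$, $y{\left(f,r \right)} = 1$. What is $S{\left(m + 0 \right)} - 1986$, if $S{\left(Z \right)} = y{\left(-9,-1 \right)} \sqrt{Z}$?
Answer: $-1986 + \sqrt{91} \approx -1976.5$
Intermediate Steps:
$S{\left(Z \right)} = \sqrt{Z}$ ($S{\left(Z \right)} = 1 \sqrt{Z} = \sqrt{Z}$)
$S{\left(m + 0 \right)} - 1986 = \sqrt{91 + 0} - 1986 = \sqrt{91} - 1986 = -1986 + \sqrt{91}$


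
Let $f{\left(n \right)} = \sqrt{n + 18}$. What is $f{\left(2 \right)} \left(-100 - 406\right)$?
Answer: $- 1012 \sqrt{5} \approx -2262.9$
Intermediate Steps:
$f{\left(n \right)} = \sqrt{18 + n}$
$f{\left(2 \right)} \left(-100 - 406\right) = \sqrt{18 + 2} \left(-100 - 406\right) = \sqrt{20} \left(-506\right) = 2 \sqrt{5} \left(-506\right) = - 1012 \sqrt{5}$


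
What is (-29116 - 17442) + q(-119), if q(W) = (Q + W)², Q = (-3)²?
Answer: -34458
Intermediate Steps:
Q = 9
q(W) = (9 + W)²
(-29116 - 17442) + q(-119) = (-29116 - 17442) + (9 - 119)² = -46558 + (-110)² = -46558 + 12100 = -34458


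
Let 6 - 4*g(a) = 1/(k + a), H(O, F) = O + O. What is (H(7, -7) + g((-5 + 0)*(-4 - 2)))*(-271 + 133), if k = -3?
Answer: -38479/18 ≈ -2137.7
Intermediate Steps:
H(O, F) = 2*O
g(a) = 3/2 - 1/(4*(-3 + a))
(H(7, -7) + g((-5 + 0)*(-4 - 2)))*(-271 + 133) = (2*7 + (-19 + 6*((-5 + 0)*(-4 - 2)))/(4*(-3 + (-5 + 0)*(-4 - 2))))*(-271 + 133) = (14 + (-19 + 6*(-5*(-6)))/(4*(-3 - 5*(-6))))*(-138) = (14 + (-19 + 6*30)/(4*(-3 + 30)))*(-138) = (14 + (¼)*(-19 + 180)/27)*(-138) = (14 + (¼)*(1/27)*161)*(-138) = (14 + 161/108)*(-138) = (1673/108)*(-138) = -38479/18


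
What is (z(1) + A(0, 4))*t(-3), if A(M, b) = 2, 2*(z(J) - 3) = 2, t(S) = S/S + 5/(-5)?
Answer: 0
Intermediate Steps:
t(S) = 0 (t(S) = 1 + 5*(-⅕) = 1 - 1 = 0)
z(J) = 4 (z(J) = 3 + (½)*2 = 3 + 1 = 4)
(z(1) + A(0, 4))*t(-3) = (4 + 2)*0 = 6*0 = 0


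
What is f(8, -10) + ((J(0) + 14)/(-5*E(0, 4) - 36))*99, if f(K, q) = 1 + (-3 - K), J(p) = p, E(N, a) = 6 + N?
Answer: -31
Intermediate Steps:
f(K, q) = -2 - K
f(8, -10) + ((J(0) + 14)/(-5*E(0, 4) - 36))*99 = (-2 - 1*8) + ((0 + 14)/(-5*(6 + 0) - 36))*99 = (-2 - 8) + (14/(-5*6 - 36))*99 = -10 + (14/(-30 - 36))*99 = -10 + (14/(-66))*99 = -10 + (14*(-1/66))*99 = -10 - 7/33*99 = -10 - 21 = -31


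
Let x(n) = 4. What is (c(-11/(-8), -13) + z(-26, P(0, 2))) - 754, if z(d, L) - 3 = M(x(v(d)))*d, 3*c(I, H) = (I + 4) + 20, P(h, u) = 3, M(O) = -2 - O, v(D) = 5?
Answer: -14077/24 ≈ -586.54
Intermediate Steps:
c(I, H) = 8 + I/3 (c(I, H) = ((I + 4) + 20)/3 = ((4 + I) + 20)/3 = (24 + I)/3 = 8 + I/3)
z(d, L) = 3 - 6*d (z(d, L) = 3 + (-2 - 1*4)*d = 3 + (-2 - 4)*d = 3 - 6*d)
(c(-11/(-8), -13) + z(-26, P(0, 2))) - 754 = ((8 + (-11/(-8))/3) + (3 - 6*(-26))) - 754 = ((8 + (-11*(-1/8))/3) + (3 + 156)) - 754 = ((8 + (1/3)*(11/8)) + 159) - 754 = ((8 + 11/24) + 159) - 754 = (203/24 + 159) - 754 = 4019/24 - 754 = -14077/24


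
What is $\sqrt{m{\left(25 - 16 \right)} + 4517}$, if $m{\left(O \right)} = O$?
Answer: $\sqrt{4526} \approx 67.276$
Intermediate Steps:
$\sqrt{m{\left(25 - 16 \right)} + 4517} = \sqrt{\left(25 - 16\right) + 4517} = \sqrt{9 + 4517} = \sqrt{4526}$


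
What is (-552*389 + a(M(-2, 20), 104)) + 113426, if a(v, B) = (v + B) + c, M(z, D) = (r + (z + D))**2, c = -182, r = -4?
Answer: -101184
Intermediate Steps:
M(z, D) = (-4 + D + z)**2 (M(z, D) = (-4 + (z + D))**2 = (-4 + (D + z))**2 = (-4 + D + z)**2)
a(v, B) = -182 + B + v (a(v, B) = (v + B) - 182 = (B + v) - 182 = -182 + B + v)
(-552*389 + a(M(-2, 20), 104)) + 113426 = (-552*389 + (-182 + 104 + (-4 + 20 - 2)**2)) + 113426 = (-214728 + (-182 + 104 + 14**2)) + 113426 = (-214728 + (-182 + 104 + 196)) + 113426 = (-214728 + 118) + 113426 = -214610 + 113426 = -101184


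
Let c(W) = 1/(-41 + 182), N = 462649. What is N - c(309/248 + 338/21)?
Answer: 65233508/141 ≈ 4.6265e+5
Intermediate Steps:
c(W) = 1/141
N - c(309/248 + 338/21) = 462649 - 1*1/141 = 462649 - 1/141 = 65233508/141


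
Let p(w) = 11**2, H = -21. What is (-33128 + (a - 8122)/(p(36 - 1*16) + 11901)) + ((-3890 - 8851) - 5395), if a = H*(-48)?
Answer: -308151461/6011 ≈ -51265.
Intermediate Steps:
p(w) = 121
a = 1008 (a = -21*(-48) = 1008)
(-33128 + (a - 8122)/(p(36 - 1*16) + 11901)) + ((-3890 - 8851) - 5395) = (-33128 + (1008 - 8122)/(121 + 11901)) + ((-3890 - 8851) - 5395) = (-33128 - 7114/12022) + (-12741 - 5395) = (-33128 - 7114*1/12022) - 18136 = (-33128 - 3557/6011) - 18136 = -199135965/6011 - 18136 = -308151461/6011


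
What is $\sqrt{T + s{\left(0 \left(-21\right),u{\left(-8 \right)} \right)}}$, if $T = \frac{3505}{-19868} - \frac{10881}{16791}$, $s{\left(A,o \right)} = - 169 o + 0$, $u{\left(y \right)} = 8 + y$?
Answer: $\frac{i \sqrt{2548695855737579}}{55600598} \approx 0.90799 i$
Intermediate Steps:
$s{\left(A,o \right)} = - 169 o$
$T = - \frac{91678721}{111201196}$ ($T = 3505 \left(- \frac{1}{19868}\right) - \frac{3627}{5597} = - \frac{3505}{19868} - \frac{3627}{5597} = - \frac{91678721}{111201196} \approx -0.82444$)
$\sqrt{T + s{\left(0 \left(-21\right),u{\left(-8 \right)} \right)}} = \sqrt{- \frac{91678721}{111201196} - 169 \left(8 - 8\right)} = \sqrt{- \frac{91678721}{111201196} - 0} = \sqrt{- \frac{91678721}{111201196} + 0} = \sqrt{- \frac{91678721}{111201196}} = \frac{i \sqrt{2548695855737579}}{55600598}$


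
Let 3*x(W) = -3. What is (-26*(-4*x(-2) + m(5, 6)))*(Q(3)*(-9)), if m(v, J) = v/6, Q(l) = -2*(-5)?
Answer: 11310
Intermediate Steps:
Q(l) = 10
x(W) = -1 (x(W) = (1/3)*(-3) = -1)
m(v, J) = v/6 (m(v, J) = v*(1/6) = v/6)
(-26*(-4*x(-2) + m(5, 6)))*(Q(3)*(-9)) = (-26*(-4*(-1) + (1/6)*5))*(10*(-9)) = -26*(4 + 5/6)*(-90) = -26*29/6*(-90) = -377/3*(-90) = 11310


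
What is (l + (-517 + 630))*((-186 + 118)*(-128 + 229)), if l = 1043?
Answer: -7939408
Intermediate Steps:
(l + (-517 + 630))*((-186 + 118)*(-128 + 229)) = (1043 + (-517 + 630))*((-186 + 118)*(-128 + 229)) = (1043 + 113)*(-68*101) = 1156*(-6868) = -7939408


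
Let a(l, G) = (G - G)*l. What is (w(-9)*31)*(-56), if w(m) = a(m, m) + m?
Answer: 15624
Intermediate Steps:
a(l, G) = 0 (a(l, G) = 0*l = 0)
w(m) = m (w(m) = 0 + m = m)
(w(-9)*31)*(-56) = -9*31*(-56) = -279*(-56) = 15624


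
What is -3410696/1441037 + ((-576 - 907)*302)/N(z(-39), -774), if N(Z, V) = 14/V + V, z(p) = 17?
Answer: 248744844681934/431655428165 ≈ 576.26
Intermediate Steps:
N(Z, V) = V + 14/V (N(Z, V) = 14/V + V = V + 14/V)
-3410696/1441037 + ((-576 - 907)*302)/N(z(-39), -774) = -3410696/1441037 + ((-576 - 907)*302)/(-774 + 14/(-774)) = -3410696*1/1441037 + (-1483*302)/(-774 + 14*(-1/774)) = -3410696/1441037 - 447866/(-774 - 7/387) = -3410696/1441037 - 447866/(-299545/387) = -3410696/1441037 - 447866*(-387/299545) = -3410696/1441037 + 173324142/299545 = 248744844681934/431655428165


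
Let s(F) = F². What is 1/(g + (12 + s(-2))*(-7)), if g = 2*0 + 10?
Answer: -1/102 ≈ -0.0098039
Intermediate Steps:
g = 10 (g = 0 + 10 = 10)
1/(g + (12 + s(-2))*(-7)) = 1/(10 + (12 + (-2)²)*(-7)) = 1/(10 + (12 + 4)*(-7)) = 1/(10 + 16*(-7)) = 1/(10 - 112) = 1/(-102) = -1/102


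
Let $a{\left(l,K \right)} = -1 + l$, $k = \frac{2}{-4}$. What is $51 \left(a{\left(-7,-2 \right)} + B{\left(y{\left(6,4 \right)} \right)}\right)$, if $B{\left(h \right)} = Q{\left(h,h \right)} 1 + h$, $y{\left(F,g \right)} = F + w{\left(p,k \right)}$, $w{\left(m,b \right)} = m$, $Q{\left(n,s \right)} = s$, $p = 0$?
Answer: $204$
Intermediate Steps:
$k = - \frac{1}{2}$ ($k = 2 \left(- \frac{1}{4}\right) = - \frac{1}{2} \approx -0.5$)
$y{\left(F,g \right)} = F$ ($y{\left(F,g \right)} = F + 0 = F$)
$B{\left(h \right)} = 2 h$ ($B{\left(h \right)} = h 1 + h = h + h = 2 h$)
$51 \left(a{\left(-7,-2 \right)} + B{\left(y{\left(6,4 \right)} \right)}\right) = 51 \left(\left(-1 - 7\right) + 2 \cdot 6\right) = 51 \left(-8 + 12\right) = 51 \cdot 4 = 204$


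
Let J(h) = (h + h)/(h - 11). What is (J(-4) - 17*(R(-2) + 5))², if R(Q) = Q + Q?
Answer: 61009/225 ≈ 271.15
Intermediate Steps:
R(Q) = 2*Q
J(h) = 2*h/(-11 + h) (J(h) = (2*h)/(-11 + h) = 2*h/(-11 + h))
(J(-4) - 17*(R(-2) + 5))² = (2*(-4)/(-11 - 4) - 17*(2*(-2) + 5))² = (2*(-4)/(-15) - 17*(-4 + 5))² = (2*(-4)*(-1/15) - 17*1)² = (8/15 - 17)² = (-247/15)² = 61009/225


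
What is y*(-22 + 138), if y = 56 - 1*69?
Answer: -1508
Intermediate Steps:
y = -13 (y = 56 - 69 = -13)
y*(-22 + 138) = -13*(-22 + 138) = -13*116 = -1508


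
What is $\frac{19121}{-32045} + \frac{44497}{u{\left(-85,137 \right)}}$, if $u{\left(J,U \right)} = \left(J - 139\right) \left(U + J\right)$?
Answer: $- \frac{126817521}{28712320} \approx -4.4168$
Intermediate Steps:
$u{\left(J,U \right)} = \left(-139 + J\right) \left(J + U\right)$
$\frac{19121}{-32045} + \frac{44497}{u{\left(-85,137 \right)}} = \frac{19121}{-32045} + \frac{44497}{\left(-85\right)^{2} - -11815 - 19043 - 11645} = 19121 \left(- \frac{1}{32045}\right) + \frac{44497}{7225 + 11815 - 19043 - 11645} = - \frac{19121}{32045} + \frac{44497}{-11648} = - \frac{19121}{32045} + 44497 \left(- \frac{1}{11648}\right) = - \frac{19121}{32045} - \frac{44497}{11648} = - \frac{126817521}{28712320}$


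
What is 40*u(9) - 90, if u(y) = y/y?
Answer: -50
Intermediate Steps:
u(y) = 1
40*u(9) - 90 = 40*1 - 90 = 40 - 90 = -50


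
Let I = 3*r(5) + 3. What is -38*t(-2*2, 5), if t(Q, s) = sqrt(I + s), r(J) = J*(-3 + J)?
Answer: -38*sqrt(38) ≈ -234.25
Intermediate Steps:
I = 33 (I = 3*(5*(-3 + 5)) + 3 = 3*(5*2) + 3 = 3*10 + 3 = 30 + 3 = 33)
t(Q, s) = sqrt(33 + s)
-38*t(-2*2, 5) = -38*sqrt(33 + 5) = -38*sqrt(38)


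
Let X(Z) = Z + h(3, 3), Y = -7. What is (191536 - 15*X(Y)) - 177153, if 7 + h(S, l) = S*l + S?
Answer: 14413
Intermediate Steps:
h(S, l) = -7 + S + S*l (h(S, l) = -7 + (S*l + S) = -7 + (S + S*l) = -7 + S + S*l)
X(Z) = 5 + Z (X(Z) = Z + (-7 + 3 + 3*3) = Z + (-7 + 3 + 9) = Z + 5 = 5 + Z)
(191536 - 15*X(Y)) - 177153 = (191536 - 15*(5 - 7)) - 177153 = (191536 - 15*(-2)) - 177153 = (191536 + 30) - 177153 = 191566 - 177153 = 14413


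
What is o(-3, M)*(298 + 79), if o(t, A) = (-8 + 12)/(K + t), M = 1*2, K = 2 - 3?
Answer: -377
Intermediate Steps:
K = -1
M = 2
o(t, A) = 4/(-1 + t) (o(t, A) = (-8 + 12)/(-1 + t) = 4/(-1 + t))
o(-3, M)*(298 + 79) = (4/(-1 - 3))*(298 + 79) = (4/(-4))*377 = (4*(-¼))*377 = -1*377 = -377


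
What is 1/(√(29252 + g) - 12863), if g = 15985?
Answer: -12863/165411532 - √45237/165411532 ≈ -7.9049e-5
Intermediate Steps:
1/(√(29252 + g) - 12863) = 1/(√(29252 + 15985) - 12863) = 1/(√45237 - 12863) = 1/(-12863 + √45237)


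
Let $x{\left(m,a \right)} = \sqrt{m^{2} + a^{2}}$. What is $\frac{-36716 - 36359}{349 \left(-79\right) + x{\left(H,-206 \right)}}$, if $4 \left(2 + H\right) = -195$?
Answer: $\frac{32236013200}{12161840471} + \frac{292300 \sqrt{720185}}{12161840471} \approx 2.671$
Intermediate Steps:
$H = - \frac{203}{4}$ ($H = -2 + \frac{1}{4} \left(-195\right) = -2 - \frac{195}{4} = - \frac{203}{4} \approx -50.75$)
$x{\left(m,a \right)} = \sqrt{a^{2} + m^{2}}$
$\frac{-36716 - 36359}{349 \left(-79\right) + x{\left(H,-206 \right)}} = \frac{-36716 - 36359}{349 \left(-79\right) + \sqrt{\left(-206\right)^{2} + \left(- \frac{203}{4}\right)^{2}}} = - \frac{73075}{-27571 + \sqrt{42436 + \frac{41209}{16}}} = - \frac{73075}{-27571 + \sqrt{\frac{720185}{16}}} = - \frac{73075}{-27571 + \frac{\sqrt{720185}}{4}}$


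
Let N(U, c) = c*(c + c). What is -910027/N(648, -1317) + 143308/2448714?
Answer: -288543926009/1415755832382 ≈ -0.20381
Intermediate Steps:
N(U, c) = 2*c**2 (N(U, c) = c*(2*c) = 2*c**2)
-910027/N(648, -1317) + 143308/2448714 = -910027/(2*(-1317)**2) + 143308/2448714 = -910027/(2*1734489) + 143308*(1/2448714) = -910027/3468978 + 71654/1224357 = -288543926009/1415755832382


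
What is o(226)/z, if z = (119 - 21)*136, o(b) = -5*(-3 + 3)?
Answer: 0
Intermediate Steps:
o(b) = 0 (o(b) = -5*0 = 0)
z = 13328 (z = 98*136 = 13328)
o(226)/z = 0/13328 = 0*(1/13328) = 0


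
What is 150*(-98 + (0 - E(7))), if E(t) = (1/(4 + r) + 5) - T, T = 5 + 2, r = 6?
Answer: -14415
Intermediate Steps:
T = 7
E(t) = -19/10 (E(t) = (1/(4 + 6) + 5) - 1*7 = (1/10 + 5) - 7 = (⅒ + 5) - 7 = 51/10 - 7 = -19/10)
150*(-98 + (0 - E(7))) = 150*(-98 + (0 - 1*(-19/10))) = 150*(-98 + (0 + 19/10)) = 150*(-98 + 19/10) = 150*(-961/10) = -14415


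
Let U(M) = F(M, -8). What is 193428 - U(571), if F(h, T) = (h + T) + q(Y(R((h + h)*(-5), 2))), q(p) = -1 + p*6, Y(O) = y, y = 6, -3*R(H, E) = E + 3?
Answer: 192830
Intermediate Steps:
R(H, E) = -1 - E/3 (R(H, E) = -(E + 3)/3 = -(3 + E)/3 = -1 - E/3)
Y(O) = 6
q(p) = -1 + 6*p
F(h, T) = 35 + T + h (F(h, T) = (h + T) + (-1 + 6*6) = (T + h) + (-1 + 36) = (T + h) + 35 = 35 + T + h)
U(M) = 27 + M (U(M) = 35 - 8 + M = 27 + M)
193428 - U(571) = 193428 - (27 + 571) = 193428 - 1*598 = 193428 - 598 = 192830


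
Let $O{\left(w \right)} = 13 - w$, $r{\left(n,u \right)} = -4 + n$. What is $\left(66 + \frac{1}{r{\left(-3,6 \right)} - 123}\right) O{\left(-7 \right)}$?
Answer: $\frac{17158}{13} \approx 1319.8$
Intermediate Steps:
$\left(66 + \frac{1}{r{\left(-3,6 \right)} - 123}\right) O{\left(-7 \right)} = \left(66 + \frac{1}{\left(-4 - 3\right) - 123}\right) \left(13 - -7\right) = \left(66 + \frac{1}{-7 - 123}\right) \left(13 + 7\right) = \left(66 + \frac{1}{-130}\right) 20 = \left(66 - \frac{1}{130}\right) 20 = \frac{8579}{130} \cdot 20 = \frac{17158}{13}$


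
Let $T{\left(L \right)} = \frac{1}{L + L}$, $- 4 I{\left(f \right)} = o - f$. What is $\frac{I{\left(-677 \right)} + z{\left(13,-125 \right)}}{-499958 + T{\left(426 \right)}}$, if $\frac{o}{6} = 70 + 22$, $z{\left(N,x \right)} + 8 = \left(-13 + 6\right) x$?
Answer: $- \frac{476907}{425964215} \approx -0.0011196$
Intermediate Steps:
$z{\left(N,x \right)} = -8 - 7 x$ ($z{\left(N,x \right)} = -8 + \left(-13 + 6\right) x = -8 - 7 x$)
$o = 552$ ($o = 6 \left(70 + 22\right) = 6 \cdot 92 = 552$)
$I{\left(f \right)} = -138 + \frac{f}{4}$ ($I{\left(f \right)} = - \frac{552 - f}{4} = -138 + \frac{f}{4}$)
$T{\left(L \right)} = \frac{1}{2 L}$
$\frac{I{\left(-677 \right)} + z{\left(13,-125 \right)}}{-499958 + T{\left(426 \right)}} = \frac{\left(-138 + \frac{1}{4} \left(-677\right)\right) - -867}{-499958 + \frac{1}{2 \cdot 426}} = \frac{\left(-138 - \frac{677}{4}\right) + \left(-8 + 875\right)}{-499958 + \frac{1}{2} \cdot \frac{1}{426}} = \frac{- \frac{1229}{4} + 867}{-499958 + \frac{1}{852}} = \frac{2239}{4 \left(- \frac{425964215}{852}\right)} = \frac{2239}{4} \left(- \frac{852}{425964215}\right) = - \frac{476907}{425964215}$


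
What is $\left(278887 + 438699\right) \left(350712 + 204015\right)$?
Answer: $398064329022$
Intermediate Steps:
$\left(278887 + 438699\right) \left(350712 + 204015\right) = 717586 \cdot 554727 = 398064329022$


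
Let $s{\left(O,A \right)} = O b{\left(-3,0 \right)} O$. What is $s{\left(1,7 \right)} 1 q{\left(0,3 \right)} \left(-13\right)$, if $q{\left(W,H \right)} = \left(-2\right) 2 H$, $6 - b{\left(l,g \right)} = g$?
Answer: $936$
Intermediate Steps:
$b{\left(l,g \right)} = 6 - g$
$q{\left(W,H \right)} = - 4 H$
$s{\left(O,A \right)} = 6 O^{2}$ ($s{\left(O,A \right)} = O \left(6 - 0\right) O = O \left(6 + 0\right) O = O 6 O = 6 O O = 6 O^{2}$)
$s{\left(1,7 \right)} 1 q{\left(0,3 \right)} \left(-13\right) = 6 \cdot 1^{2} \cdot 1 \left(\left(-4\right) 3\right) \left(-13\right) = 6 \cdot 1 \cdot 1 \left(-12\right) \left(-13\right) = 6 \left(-12\right) \left(-13\right) = \left(-72\right) \left(-13\right) = 936$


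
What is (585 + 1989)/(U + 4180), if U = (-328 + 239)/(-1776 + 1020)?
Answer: 1945944/3160169 ≈ 0.61577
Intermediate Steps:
U = 89/756 (U = -89/(-756) = -89*(-1/756) = 89/756 ≈ 0.11772)
(585 + 1989)/(U + 4180) = (585 + 1989)/(89/756 + 4180) = 2574/(3160169/756) = 2574*(756/3160169) = 1945944/3160169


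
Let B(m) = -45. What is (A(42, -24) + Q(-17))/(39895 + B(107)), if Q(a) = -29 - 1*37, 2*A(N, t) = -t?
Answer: -27/19925 ≈ -0.0013551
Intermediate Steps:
A(N, t) = -t/2 (A(N, t) = (-t)/2 = -t/2)
Q(a) = -66 (Q(a) = -29 - 37 = -66)
(A(42, -24) + Q(-17))/(39895 + B(107)) = (-½*(-24) - 66)/(39895 - 45) = (12 - 66)/39850 = -54*1/39850 = -27/19925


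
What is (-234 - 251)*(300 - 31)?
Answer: -130465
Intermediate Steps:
(-234 - 251)*(300 - 31) = -485*269 = -130465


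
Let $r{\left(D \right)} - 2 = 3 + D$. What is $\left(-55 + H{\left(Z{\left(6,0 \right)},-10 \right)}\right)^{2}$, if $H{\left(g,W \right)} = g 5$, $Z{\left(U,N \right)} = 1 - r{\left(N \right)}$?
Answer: $5625$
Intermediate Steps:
$r{\left(D \right)} = 5 + D$ ($r{\left(D \right)} = 2 + \left(3 + D\right) = 5 + D$)
$Z{\left(U,N \right)} = -4 - N$ ($Z{\left(U,N \right)} = 1 - \left(5 + N\right) = -4 - N$)
$H{\left(g,W \right)} = 5 g$
$\left(-55 + H{\left(Z{\left(6,0 \right)},-10 \right)}\right)^{2} = \left(-55 + 5 \left(-4 - 0\right)\right)^{2} = \left(-55 + 5 \left(-4 + 0\right)\right)^{2} = \left(-55 + 5 \left(-4\right)\right)^{2} = \left(-55 - 20\right)^{2} = \left(-75\right)^{2} = 5625$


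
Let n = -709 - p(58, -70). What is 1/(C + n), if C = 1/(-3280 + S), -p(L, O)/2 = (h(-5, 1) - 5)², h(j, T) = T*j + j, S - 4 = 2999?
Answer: -277/71744 ≈ -0.0038610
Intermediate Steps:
S = 3003 (S = 4 + 2999 = 3003)
h(j, T) = j + T*j
p(L, O) = -450 (p(L, O) = -2*(-5*(1 + 1) - 5)² = -2*(-5*2 - 5)² = -2*(-10 - 5)² = -2*(-15)² = -2*225 = -450)
n = -259 (n = -709 - 1*(-450) = -709 + 450 = -259)
C = -1/277 (C = 1/(-3280 + 3003) = 1/(-277) = -1/277 ≈ -0.0036101)
1/(C + n) = 1/(-1/277 - 259) = 1/(-71744/277) = -277/71744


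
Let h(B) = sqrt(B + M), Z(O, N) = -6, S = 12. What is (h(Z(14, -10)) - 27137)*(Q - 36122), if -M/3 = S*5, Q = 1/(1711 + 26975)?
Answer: 28119242466667/28686 - 1036195691*I*sqrt(186)/28686 ≈ 9.8024e+8 - 4.9264e+5*I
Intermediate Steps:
Q = 1/28686 ≈ 3.4860e-5
M = -180 (M = -36*5 = -3*60 = -180)
h(B) = sqrt(-180 + B) (h(B) = sqrt(B - 180) = sqrt(-180 + B))
(h(Z(14, -10)) - 27137)*(Q - 36122) = (sqrt(-180 - 6) - 27137)*(1/28686 - 36122) = (sqrt(-186) - 27137)*(-1036195691/28686) = (I*sqrt(186) - 27137)*(-1036195691/28686) = (-27137 + I*sqrt(186))*(-1036195691/28686) = 28119242466667/28686 - 1036195691*I*sqrt(186)/28686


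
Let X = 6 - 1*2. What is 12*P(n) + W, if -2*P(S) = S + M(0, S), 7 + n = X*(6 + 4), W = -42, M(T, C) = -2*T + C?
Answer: -438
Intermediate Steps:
X = 4 (X = 6 - 2 = 4)
M(T, C) = C - 2*T
n = 33 (n = -7 + 4*(6 + 4) = -7 + 4*10 = -7 + 40 = 33)
P(S) = -S (P(S) = -(S + (S - 2*0))/2 = -(S + (S + 0))/2 = -(S + S)/2 = -S)
12*P(n) + W = 12*(-1*33) - 42 = 12*(-33) - 42 = -396 - 42 = -438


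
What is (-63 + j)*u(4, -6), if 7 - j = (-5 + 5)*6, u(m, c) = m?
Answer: -224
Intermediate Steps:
j = 7 (j = 7 - (-5 + 5)*6 = 7 - 0*6 = 7 - 1*0 = 7 + 0 = 7)
(-63 + j)*u(4, -6) = (-63 + 7)*4 = -56*4 = -224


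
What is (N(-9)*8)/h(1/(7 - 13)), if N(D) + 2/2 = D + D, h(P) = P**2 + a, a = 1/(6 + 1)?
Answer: -38304/43 ≈ -890.79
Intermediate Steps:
a = 1/7 ≈ 0.14286
h(P) = 1/7 + P**2 (h(P) = P**2 + 1/7 = 1/7 + P**2)
N(D) = -1 + 2*D (N(D) = -1 + (D + D) = -1 + 2*D)
(N(-9)*8)/h(1/(7 - 13)) = ((-1 + 2*(-9))*8)/(1/7 + (1/(7 - 13))**2) = ((-1 - 18)*8)/(1/7 + (1/(-6))**2) = (-19*8)/(1/7 + (-1/6)**2) = -152/(1/7 + 1/36) = -152/43/252 = -152*252/43 = -38304/43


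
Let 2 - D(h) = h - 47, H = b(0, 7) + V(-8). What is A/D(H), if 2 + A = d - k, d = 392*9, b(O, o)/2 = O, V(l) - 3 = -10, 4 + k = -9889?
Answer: 1917/8 ≈ 239.63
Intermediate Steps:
k = -9893 (k = -4 - 9889 = -9893)
V(l) = -7 (V(l) = 3 - 10 = -7)
b(O, o) = 2*O
d = 3528
H = -7 (H = 2*0 - 7 = 0 - 7 = -7)
D(h) = 49 - h (D(h) = 2 - (h - 47) = 2 - (-47 + h) = 2 + (47 - h) = 49 - h)
A = 13419 (A = -2 + (3528 - 1*(-9893)) = -2 + (3528 + 9893) = -2 + 13421 = 13419)
A/D(H) = 13419/(49 - 1*(-7)) = 13419/(49 + 7) = 13419/56 = 13419*(1/56) = 1917/8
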